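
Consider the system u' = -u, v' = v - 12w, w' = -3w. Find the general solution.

Coefficient matrix A = [[-1, 0, 0], [0, 1, -12], [0, 0, -3]].
det(A - λI) = 0 gives eigenvalues λ = -3, 1, -1.
For λ=-3: eigenvector (0,3,1).
For λ=1: eigenvector (0,1,0).
For λ=-1: eigenvector (1,0,0).
General solution: c_1e^(-3t)(0,3,1) + c_2e^(t)(0,1,0) + c_3e^(-t)(1,0,0).

u(t) = c_3e^(-t), v(t) = 3c_1e^(-3t) + c_2e^(t), w(t) = c_1e^(-3t)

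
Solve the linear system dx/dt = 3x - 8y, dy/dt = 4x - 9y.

x(t) = -2K_1e^(-t) + K_2e^(-5t), y(t) = -K_1e^(-t) + K_2e^(-5t)

Coefficient matrix A = [[3, -8], [4, -9]].
Characteristic polynomial det(A - λI) = λ^2 + 6λ + 5 = 0.
Eigenvalues λ = -1, -5.
For λ=-1: (A-λI) row 1 is [4, -8], so an eigenvector is (-2, -1).
For λ=-5: (A-λI) row 1 is [8, -8], so an eigenvector is (1, 1).
General solution: K_1e^(-t)(-2,-1) + K_2e^(-5t)(1,1).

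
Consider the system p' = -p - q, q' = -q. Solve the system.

Coefficient matrix A = [[-1, -1], [0, -1]].
Characteristic polynomial det(A - λI) = λ^2 + 2λ + 1 = 0.
Single eigenvalue λ = -1 with algebraic multiplicity 2.
Eigenvector v = (-1,0); generalized eigenvector w with (A-λI)w=v is (-1,1).
General solution: e^(-t)[K_1·v + K_2·(t·v + w)].

p(t) = -K_1e^(-t) - K_2te^(-t) - K_2e^(-t), q(t) = K_2e^(-t)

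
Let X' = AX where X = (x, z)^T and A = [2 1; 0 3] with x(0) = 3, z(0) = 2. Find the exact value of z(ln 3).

A = [[2,1],[0,3]]; eigenvalues λ = 2, 3.
Eigenvectors: (-1,0) for λ=2, (1,1) for λ=3.
From the initial condition, c_1 = -1, c_2 = 2.
z(ln 3) = (-1)(3^2)(0) + (2)(3^3)(1) = 54.

54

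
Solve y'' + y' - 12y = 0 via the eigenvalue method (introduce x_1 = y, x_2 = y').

y(t) = c_1e^(3t) + c_2e^(-4t)

Let x_1 = y, x_2 = y'. Then x_1' = x_2 and x_2' = 12x_1 - x_2.
A = [[0,1],[12,-1]]; det(A-λI) = λ^2 + λ - 12.
Eigenvalues λ = 3, -4 with eigenvectors (1,3), (1,-4).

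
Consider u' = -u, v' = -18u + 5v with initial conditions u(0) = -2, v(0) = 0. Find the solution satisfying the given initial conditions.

u(t) = -2e^(-t), v(t) = 6e^(5t) - 6e^(-t)

Coefficient matrix A = [[-1, 0], [-18, 5]].
Characteristic polynomial det(A - λI) = λ^2 - 4λ - 5 = 0.
Eigenvalues λ = 5, -1.
For λ=5: (A-λI) row 1 is [-6, 0], so an eigenvector is (0, -1).
For λ=-1: (A-λI) row 2 is [-18, 6], so an eigenvector is (1, 3).
General solution: c_1e^(5t)(0,-1) + c_2e^(-t)(1,3).
Applying u(0)=-2, v(0)=0 gives c_1=-6, c_2=-2.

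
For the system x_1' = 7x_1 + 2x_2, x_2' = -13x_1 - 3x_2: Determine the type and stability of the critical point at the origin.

A = [[7,2],[-13,-3]]; det(A-λI) = λ^2 - 4λ + 5.
λ = 2 ± i: positive real part.

unstable spiral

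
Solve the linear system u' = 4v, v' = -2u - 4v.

u(t) = -K_1e^(-2t)sin(2t) - K_1e^(-2t)cos(2t) - K_2e^(-2t)sin(2t) + K_2e^(-2t)cos(2t), v(t) = K_1e^(-2t)sin(2t) - K_2e^(-2t)cos(2t)

Coefficient matrix A = [[0, 4], [-2, -4]].
Characteristic polynomial det(A - λI) = λ^2 + 4λ + 8 = 0.
Eigenvalues λ = -2 ± 2i (complex conjugate pair).
For λ=-2+2i: an eigenvector is (-1,0) - i(-1,1) = (-1 + i, 0 - i).
A real fundamental pair from Re and Im of e^((-2+2i)t)v: X_1 = e^(-2t)(cos(2t)·(-1,0) + sin(2t)·(-1,1)), X_2 = e^(-2t)(sin(2t)·(-1,0) - cos(2t)·(-1,1)).
General solution: K_1X_1 + K_2X_2.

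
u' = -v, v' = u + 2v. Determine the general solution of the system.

Coefficient matrix A = [[0, -1], [1, 2]].
Characteristic polynomial det(A - λI) = λ^2 - 2λ + 1 = 0.
Single eigenvalue λ = 1 with algebraic multiplicity 2.
Eigenvector v = (-1,1); generalized eigenvector w with (A-λI)w=v is (-1,2).
General solution: e^(t)[C_1·v + C_2·(t·v + w)].

u(t) = -C_1e^(t) - C_2te^(t) - C_2e^(t), v(t) = C_1e^(t) + C_2te^(t) + 2C_2e^(t)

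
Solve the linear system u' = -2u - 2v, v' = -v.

u(t) = -K_1e^(-2t) + 2K_2e^(-t), v(t) = -K_2e^(-t)

Coefficient matrix A = [[-2, -2], [0, -1]].
Characteristic polynomial det(A - λI) = λ^2 + 3λ + 2 = 0.
Eigenvalues λ = -2, -1.
For λ=-2: (A-λI) row 1 is [0, -2], so an eigenvector is (-1, 0).
For λ=-1: (A-λI) row 1 is [-1, -2], so an eigenvector is (2, -1).
General solution: K_1e^(-2t)(-1,0) + K_2e^(-t)(2,-1).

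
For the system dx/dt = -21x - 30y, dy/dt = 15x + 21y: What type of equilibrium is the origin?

A = [[-21,-30],[15,21]]; det(A-λI) = λ^2 + 9.
λ = 0 ± 3i: zero real part.

center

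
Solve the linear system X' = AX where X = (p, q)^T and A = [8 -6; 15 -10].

p(t) = K_1e^(-t)sin(3t) - K_1e^(-t)cos(3t) - K_2e^(-t)sin(3t) - K_2e^(-t)cos(3t), q(t) = K_1e^(-t)sin(3t) - 2K_1e^(-t)cos(3t) - 2K_2e^(-t)sin(3t) - K_2e^(-t)cos(3t)

Coefficient matrix A = [[8, -6], [15, -10]].
Characteristic polynomial det(A - λI) = λ^2 + 2λ + 10 = 0.
Eigenvalues λ = -1 ± 3i (complex conjugate pair).
For λ=-1+3i: an eigenvector is (-1,-2) - i(1,1) = (-1 - i, -2 - i).
A real fundamental pair from Re and Im of e^((-1+3i)t)v: X_1 = e^(-t)(cos(3t)·(-1,-2) + sin(3t)·(1,1)), X_2 = e^(-t)(sin(3t)·(-1,-2) - cos(3t)·(1,1)).
General solution: K_1X_1 + K_2X_2.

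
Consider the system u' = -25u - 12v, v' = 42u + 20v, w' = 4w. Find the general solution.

Coefficient matrix A = [[-25, -12, 0], [42, 20, 0], [0, 0, 4]].
det(A - λI) = 0 gives eigenvalues λ = -1, -4, 4.
For λ=-1: eigenvector (1,-2,0).
For λ=-4: eigenvector (4,-7,0).
For λ=4: eigenvector (0,0,1).
General solution: C_1e^(-t)(1,-2,0) + C_2e^(-4t)(4,-7,0) + C_3e^(4t)(0,0,1).

u(t) = C_1e^(-t) + 4C_2e^(-4t), v(t) = -2C_1e^(-t) - 7C_2e^(-4t), w(t) = C_3e^(4t)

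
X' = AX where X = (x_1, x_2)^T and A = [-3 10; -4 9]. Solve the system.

Coefficient matrix A = [[-3, 10], [-4, 9]].
Characteristic polynomial det(A - λI) = λ^2 - 6λ + 13 = 0.
Eigenvalues λ = 3 ± 2i (complex conjugate pair).
For λ=3+2i: an eigenvector is (1,1) - i(2,1) = (1 - 2i, 1 - i).
A real fundamental pair from Re and Im of e^((3+2i)t)v: X_1 = e^(3t)(cos(2t)·(1,1) + sin(2t)·(2,1)), X_2 = e^(3t)(sin(2t)·(1,1) - cos(2t)·(2,1)).
General solution: K_1X_1 + K_2X_2.

x_1(t) = 2K_1e^(3t)sin(2t) + K_1e^(3t)cos(2t) + K_2e^(3t)sin(2t) - 2K_2e^(3t)cos(2t), x_2(t) = K_1e^(3t)sin(2t) + K_1e^(3t)cos(2t) + K_2e^(3t)sin(2t) - K_2e^(3t)cos(2t)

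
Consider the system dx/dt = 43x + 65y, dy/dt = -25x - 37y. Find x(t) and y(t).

x(t) = 2c_1e^(3t)sin(5t) - 3c_1e^(3t)cos(5t) - 3c_2e^(3t)sin(5t) - 2c_2e^(3t)cos(5t), y(t) = -c_1e^(3t)sin(5t) + 2c_1e^(3t)cos(5t) + 2c_2e^(3t)sin(5t) + c_2e^(3t)cos(5t)

Coefficient matrix A = [[43, 65], [-25, -37]].
Characteristic polynomial det(A - λI) = λ^2 - 6λ + 34 = 0.
Eigenvalues λ = 3 ± 5i (complex conjugate pair).
For λ=3+5i: an eigenvector is (-3,2) - i(2,-1) = (-3 - 2i, 2 + i).
A real fundamental pair from Re and Im of e^((3+5i)t)v: X_1 = e^(3t)(cos(5t)·(-3,2) + sin(5t)·(2,-1)), X_2 = e^(3t)(sin(5t)·(-3,2) - cos(5t)·(2,-1)).
General solution: c_1X_1 + c_2X_2.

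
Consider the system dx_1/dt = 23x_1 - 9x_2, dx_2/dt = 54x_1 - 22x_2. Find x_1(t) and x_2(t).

Coefficient matrix A = [[23, -9], [54, -22]].
Characteristic polynomial det(A - λI) = λ^2 - λ - 20 = 0.
Eigenvalues λ = -4, 5.
For λ=-4: (A-λI) row 1 is [27, -9], so an eigenvector is (-1, -3).
For λ=5: (A-λI) row 1 is [18, -9], so an eigenvector is (-1, -2).
General solution: c_1e^(-4t)(-1,-3) + c_2e^(5t)(-1,-2).

x_1(t) = -c_1e^(-4t) - c_2e^(5t), x_2(t) = -3c_1e^(-4t) - 2c_2e^(5t)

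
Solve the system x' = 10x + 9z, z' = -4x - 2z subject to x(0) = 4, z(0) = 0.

Coefficient matrix A = [[10, 9], [-4, -2]].
Characteristic polynomial det(A - λI) = λ^2 - 8λ + 16 = 0.
Single eigenvalue λ = 4 with algebraic multiplicity 2.
Eigenvector v = (3,-2); generalized eigenvector w with (A-λI)w=v is (2,-1).
General solution: e^(4t)[K_1·v + K_2·(t·v + w)].
Applying x(0)=4, z(0)=0 gives K_1=-4, K_2=8.

x(t) = 24te^(4t) + 4e^(4t), z(t) = -16te^(4t)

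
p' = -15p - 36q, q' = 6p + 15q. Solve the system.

Coefficient matrix A = [[-15, -36], [6, 15]].
Characteristic polynomial det(A - λI) = λ^2 - 9 = 0.
Eigenvalues λ = 3, -3.
For λ=3: (A-λI) row 1 is [-18, -36], so an eigenvector is (-2, 1).
For λ=-3: (A-λI) row 1 is [-12, -36], so an eigenvector is (3, -1).
General solution: C_1e^(3t)(-2,1) + C_2e^(-3t)(3,-1).

p(t) = -2C_1e^(3t) + 3C_2e^(-3t), q(t) = C_1e^(3t) - C_2e^(-3t)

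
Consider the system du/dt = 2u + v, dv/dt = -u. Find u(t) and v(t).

u(t) = C_1e^(t) + C_2te^(t) - 2C_2e^(t), v(t) = -C_1e^(t) - C_2te^(t) + 3C_2e^(t)

Coefficient matrix A = [[2, 1], [-1, 0]].
Characteristic polynomial det(A - λI) = λ^2 - 2λ + 1 = 0.
Single eigenvalue λ = 1 with algebraic multiplicity 2.
Eigenvector v = (1,-1); generalized eigenvector w with (A-λI)w=v is (-2,3).
General solution: e^(t)[C_1·v + C_2·(t·v + w)].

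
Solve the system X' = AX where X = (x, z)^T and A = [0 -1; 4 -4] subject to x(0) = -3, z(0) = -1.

Coefficient matrix A = [[0, -1], [4, -4]].
Characteristic polynomial det(A - λI) = λ^2 + 4λ + 4 = 0.
Single eigenvalue λ = -2 with algebraic multiplicity 2.
Eigenvector v = (1,2); generalized eigenvector w with (A-λI)w=v is (-1,-3).
General solution: e^(-2t)[C_1·v + C_2·(t·v + w)].
Applying x(0)=-3, z(0)=-1 gives C_1=-8, C_2=-5.

x(t) = -5te^(-2t) - 3e^(-2t), z(t) = -10te^(-2t) - e^(-2t)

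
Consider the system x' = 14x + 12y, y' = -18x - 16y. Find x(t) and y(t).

Coefficient matrix A = [[14, 12], [-18, -16]].
Characteristic polynomial det(A - λI) = λ^2 + 2λ - 8 = 0.
Eigenvalues λ = -4, 2.
For λ=-4: (A-λI) row 1 is [18, 12], so an eigenvector is (2, -3).
For λ=2: (A-λI) row 1 is [12, 12], so an eigenvector is (1, -1).
General solution: C_1e^(-4t)(2,-3) + C_2e^(2t)(1,-1).

x(t) = 2C_1e^(-4t) + C_2e^(2t), y(t) = -3C_1e^(-4t) - C_2e^(2t)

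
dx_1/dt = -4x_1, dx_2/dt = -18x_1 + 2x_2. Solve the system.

Coefficient matrix A = [[-4, 0], [-18, 2]].
Characteristic polynomial det(A - λI) = λ^2 + 2λ - 8 = 0.
Eigenvalues λ = -4, 2.
For λ=-4: (A-λI) row 2 is [-18, 6], so an eigenvector is (-1, -3).
For λ=2: (A-λI) row 1 is [-6, 0], so an eigenvector is (0, 1).
General solution: C_1e^(-4t)(-1,-3) + C_2e^(2t)(0,1).

x_1(t) = -C_1e^(-4t), x_2(t) = -3C_1e^(-4t) + C_2e^(2t)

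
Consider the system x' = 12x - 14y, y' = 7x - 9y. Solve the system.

Coefficient matrix A = [[12, -14], [7, -9]].
Characteristic polynomial det(A - λI) = λ^2 - 3λ - 10 = 0.
Eigenvalues λ = 5, -2.
For λ=5: (A-λI) row 1 is [7, -14], so an eigenvector is (2, 1).
For λ=-2: (A-λI) row 1 is [14, -14], so an eigenvector is (1, 1).
General solution: c_1e^(5t)(2,1) + c_2e^(-2t)(1,1).

x(t) = 2c_1e^(5t) + c_2e^(-2t), y(t) = c_1e^(5t) + c_2e^(-2t)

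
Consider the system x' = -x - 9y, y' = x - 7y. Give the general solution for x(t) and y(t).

x(t) = -3C_1e^(-4t) - 3C_2te^(-4t) - C_2e^(-4t), y(t) = -C_1e^(-4t) - C_2te^(-4t)

Coefficient matrix A = [[-1, -9], [1, -7]].
Characteristic polynomial det(A - λI) = λ^2 + 8λ + 16 = 0.
Single eigenvalue λ = -4 with algebraic multiplicity 2.
Eigenvector v = (-3,-1); generalized eigenvector w with (A-λI)w=v is (-1,0).
General solution: e^(-4t)[C_1·v + C_2·(t·v + w)].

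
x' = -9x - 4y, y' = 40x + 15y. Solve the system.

x(t) = -K_1e^(3t)cos(4t) - K_2e^(3t)sin(4t), y(t) = -K_1e^(3t)sin(4t) + 3K_1e^(3t)cos(4t) + 3K_2e^(3t)sin(4t) + K_2e^(3t)cos(4t)

Coefficient matrix A = [[-9, -4], [40, 15]].
Characteristic polynomial det(A - λI) = λ^2 - 6λ + 25 = 0.
Eigenvalues λ = 3 ± 4i (complex conjugate pair).
For λ=3+4i: an eigenvector is (-1,3) - i(0,-1) = (-1, 3 + i).
A real fundamental pair from Re and Im of e^((3+4i)t)v: X_1 = e^(3t)(cos(4t)·(-1,3) + sin(4t)·(0,-1)), X_2 = e^(3t)(sin(4t)·(-1,3) - cos(4t)·(0,-1)).
General solution: K_1X_1 + K_2X_2.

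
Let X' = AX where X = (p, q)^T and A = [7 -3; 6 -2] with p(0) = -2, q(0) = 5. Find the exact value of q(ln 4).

-2248

A = [[7,-3],[6,-2]]; eigenvalues λ = 1, 4.
Eigenvectors: (-1,-2) for λ=1, (1,1) for λ=4.
From the initial condition, c_1 = -7, c_2 = -9.
q(ln 4) = (-7)(4^1)(-2) + (-9)(4^4)(1) = -2248.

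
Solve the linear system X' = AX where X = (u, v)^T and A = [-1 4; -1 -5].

u(t) = 2c_1e^(-3t) + 2c_2te^(-3t) - c_2e^(-3t), v(t) = -c_1e^(-3t) - c_2te^(-3t) + c_2e^(-3t)

Coefficient matrix A = [[-1, 4], [-1, -5]].
Characteristic polynomial det(A - λI) = λ^2 + 6λ + 9 = 0.
Single eigenvalue λ = -3 with algebraic multiplicity 2.
Eigenvector v = (2,-1); generalized eigenvector w with (A-λI)w=v is (-1,1).
General solution: e^(-3t)[c_1·v + c_2·(t·v + w)].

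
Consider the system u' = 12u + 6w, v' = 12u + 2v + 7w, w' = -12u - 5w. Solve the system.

Coefficient matrix A = [[12, 0, 6], [12, 2, 7], [-12, 0, -5]].
det(A - λI) = 0 gives eigenvalues λ = 4, 2, 3.
For λ=4: eigenvector (-3,-4,4).
For λ=2: eigenvector (0,1,0).
For λ=3: eigenvector (2,3,-3).
General solution: c_1e^(4t)(-3,-4,4) + c_2e^(2t)(0,1,0) + c_3e^(3t)(2,3,-3).

u(t) = -3c_1e^(4t) + 2c_3e^(3t), v(t) = -4c_1e^(4t) + c_2e^(2t) + 3c_3e^(3t), w(t) = 4c_1e^(4t) - 3c_3e^(3t)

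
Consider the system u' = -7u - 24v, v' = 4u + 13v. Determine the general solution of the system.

u(t) = -3c_1e^(t) - 2c_2e^(5t), v(t) = c_1e^(t) + c_2e^(5t)

Coefficient matrix A = [[-7, -24], [4, 13]].
Characteristic polynomial det(A - λI) = λ^2 - 6λ + 5 = 0.
Eigenvalues λ = 1, 5.
For λ=1: (A-λI) row 1 is [-8, -24], so an eigenvector is (-3, 1).
For λ=5: (A-λI) row 1 is [-12, -24], so an eigenvector is (-2, 1).
General solution: c_1e^(t)(-3,1) + c_2e^(5t)(-2,1).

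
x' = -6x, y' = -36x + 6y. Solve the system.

Coefficient matrix A = [[-6, 0], [-36, 6]].
Characteristic polynomial det(A - λI) = λ^2 - 36 = 0.
Eigenvalues λ = 6, -6.
For λ=6: (A-λI) row 1 is [-12, 0], so an eigenvector is (0, 1).
For λ=-6: (A-λI) row 2 is [-36, 12], so an eigenvector is (1, 3).
General solution: K_1e^(6t)(0,1) + K_2e^(-6t)(1,3).

x(t) = K_2e^(-6t), y(t) = K_1e^(6t) + 3K_2e^(-6t)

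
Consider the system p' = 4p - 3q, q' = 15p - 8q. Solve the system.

p(t) = c_1e^(-2t)sin(3t) - c_2e^(-2t)cos(3t), q(t) = 2c_1e^(-2t)sin(3t) - c_1e^(-2t)cos(3t) - c_2e^(-2t)sin(3t) - 2c_2e^(-2t)cos(3t)

Coefficient matrix A = [[4, -3], [15, -8]].
Characteristic polynomial det(A - λI) = λ^2 + 4λ + 13 = 0.
Eigenvalues λ = -2 ± 3i (complex conjugate pair).
For λ=-2+3i: an eigenvector is (0,-1) - i(1,2) = (0 - i, -1 - 2i).
A real fundamental pair from Re and Im of e^((-2+3i)t)v: X_1 = e^(-2t)(cos(3t)·(0,-1) + sin(3t)·(1,2)), X_2 = e^(-2t)(sin(3t)·(0,-1) - cos(3t)·(1,2)).
General solution: c_1X_1 + c_2X_2.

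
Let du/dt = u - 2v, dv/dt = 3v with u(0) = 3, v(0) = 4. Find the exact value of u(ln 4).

A = [[1,-2],[0,3]]; eigenvalues λ = 1, 3.
Eigenvectors: (-1,0) for λ=1, (1,-1) for λ=3.
From the initial condition, c_1 = -7, c_2 = -4.
u(ln 4) = (-7)(4^1)(-1) + (-4)(4^3)(1) = -228.

-228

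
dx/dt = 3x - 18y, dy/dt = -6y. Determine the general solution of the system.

x(t) = -2C_1e^(-6t) - C_2e^(3t), y(t) = -C_1e^(-6t)

Coefficient matrix A = [[3, -18], [0, -6]].
Characteristic polynomial det(A - λI) = λ^2 + 3λ - 18 = 0.
Eigenvalues λ = -6, 3.
For λ=-6: (A-λI) row 1 is [9, -18], so an eigenvector is (-2, -1).
For λ=3: (A-λI) row 1 is [0, -18], so an eigenvector is (-1, 0).
General solution: C_1e^(-6t)(-2,-1) + C_2e^(3t)(-1,0).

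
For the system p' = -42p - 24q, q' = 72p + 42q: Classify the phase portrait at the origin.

A = [[-42,-24],[72,42]]; det(A-λI) = λ^2 - 36.
λ = -6, 6: opposite signs.

saddle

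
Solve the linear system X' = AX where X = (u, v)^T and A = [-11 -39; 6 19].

u(t) = 2K_1e^(4t)sin(3t) - 3K_1e^(4t)cos(3t) - 3K_2e^(4t)sin(3t) - 2K_2e^(4t)cos(3t), v(t) = -K_1e^(4t)sin(3t) + K_1e^(4t)cos(3t) + K_2e^(4t)sin(3t) + K_2e^(4t)cos(3t)

Coefficient matrix A = [[-11, -39], [6, 19]].
Characteristic polynomial det(A - λI) = λ^2 - 8λ + 25 = 0.
Eigenvalues λ = 4 ± 3i (complex conjugate pair).
For λ=4+3i: an eigenvector is (-3,1) - i(2,-1) = (-3 - 2i, 1 + i).
A real fundamental pair from Re and Im of e^((4+3i)t)v: X_1 = e^(4t)(cos(3t)·(-3,1) + sin(3t)·(2,-1)), X_2 = e^(4t)(sin(3t)·(-3,1) - cos(3t)·(2,-1)).
General solution: K_1X_1 + K_2X_2.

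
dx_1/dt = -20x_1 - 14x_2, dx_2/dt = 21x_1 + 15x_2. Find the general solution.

x_1(t) = -2K_1e^(t) + K_2e^(-6t), x_2(t) = 3K_1e^(t) - K_2e^(-6t)

Coefficient matrix A = [[-20, -14], [21, 15]].
Characteristic polynomial det(A - λI) = λ^2 + 5λ - 6 = 0.
Eigenvalues λ = 1, -6.
For λ=1: (A-λI) row 1 is [-21, -14], so an eigenvector is (-2, 3).
For λ=-6: (A-λI) row 1 is [-14, -14], so an eigenvector is (1, -1).
General solution: K_1e^(t)(-2,3) + K_2e^(-6t)(1,-1).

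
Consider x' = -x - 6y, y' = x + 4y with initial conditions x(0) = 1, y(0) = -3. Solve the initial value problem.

x(t) = 16e^(2t) - 15e^(t), y(t) = -8e^(2t) + 5e^(t)

Coefficient matrix A = [[-1, -6], [1, 4]].
Characteristic polynomial det(A - λI) = λ^2 - 3λ + 2 = 0.
Eigenvalues λ = 2, 1.
For λ=2: (A-λI) row 1 is [-3, -6], so an eigenvector is (2, -1).
For λ=1: (A-λI) row 1 is [-2, -6], so an eigenvector is (3, -1).
General solution: K_1e^(2t)(2,-1) + K_2e^(t)(3,-1).
Applying x(0)=1, y(0)=-3 gives K_1=8, K_2=-5.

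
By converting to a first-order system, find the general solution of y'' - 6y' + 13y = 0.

y(t) = c_1e^(3t)cos(2t) + c_2e^(3t)sin(2t)

Let x_1 = y, x_2 = y'. Then x_1' = x_2 and x_2' = -13x_1 + 6x_2.
A = [[0,1],[-13,6]]; det(A-λI) = λ^2 - 6λ + 13.
Eigenvalues λ = 3 ± 2i.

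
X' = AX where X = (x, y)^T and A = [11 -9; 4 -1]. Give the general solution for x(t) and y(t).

Coefficient matrix A = [[11, -9], [4, -1]].
Characteristic polynomial det(A - λI) = λ^2 - 10λ + 25 = 0.
Single eigenvalue λ = 5 with algebraic multiplicity 2.
Eigenvector v = (3,2); generalized eigenvector w with (A-λI)w=v is (2,1).
General solution: e^(5t)[c_1·v + c_2·(t·v + w)].

x(t) = 3c_1e^(5t) + 3c_2te^(5t) + 2c_2e^(5t), y(t) = 2c_1e^(5t) + 2c_2te^(5t) + c_2e^(5t)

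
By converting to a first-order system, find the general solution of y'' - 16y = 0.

Let x_1 = y, x_2 = y'. Then x_1' = x_2 and x_2' = 16x_1.
A = [[0,1],[16,0]]; det(A-λI) = λ^2 - 16.
Eigenvalues λ = -4, 4 with eigenvectors (1,-4), (1,4).

y(t) = K_1e^(-4t) + K_2e^(4t)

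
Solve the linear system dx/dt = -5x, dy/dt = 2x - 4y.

x(t) = -K_1e^(-5t), y(t) = 2K_1e^(-5t) - K_2e^(-4t)

Coefficient matrix A = [[-5, 0], [2, -4]].
Characteristic polynomial det(A - λI) = λ^2 + 9λ + 20 = 0.
Eigenvalues λ = -5, -4.
For λ=-5: (A-λI) row 2 is [2, 1], so an eigenvector is (-1, 2).
For λ=-4: (A-λI) row 1 is [-1, 0], so an eigenvector is (0, -1).
General solution: K_1e^(-5t)(-1,2) + K_2e^(-4t)(0,-1).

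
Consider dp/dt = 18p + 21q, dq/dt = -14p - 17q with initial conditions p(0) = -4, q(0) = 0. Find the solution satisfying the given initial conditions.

p(t) = -12e^(4t) + 8e^(-3t), q(t) = 8e^(4t) - 8e^(-3t)

Coefficient matrix A = [[18, 21], [-14, -17]].
Characteristic polynomial det(A - λI) = λ^2 - λ - 12 = 0.
Eigenvalues λ = 4, -3.
For λ=4: (A-λI) row 1 is [14, 21], so an eigenvector is (3, -2).
For λ=-3: (A-λI) row 1 is [21, 21], so an eigenvector is (1, -1).
General solution: C_1e^(4t)(3,-2) + C_2e^(-3t)(1,-1).
Applying p(0)=-4, q(0)=0 gives C_1=-4, C_2=8.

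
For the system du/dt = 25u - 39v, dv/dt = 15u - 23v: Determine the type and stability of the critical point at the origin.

unstable spiral

A = [[25,-39],[15,-23]]; det(A-λI) = λ^2 - 2λ + 10.
λ = 1 ± 3i: positive real part.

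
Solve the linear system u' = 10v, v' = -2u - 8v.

Coefficient matrix A = [[0, 10], [-2, -8]].
Characteristic polynomial det(A - λI) = λ^2 + 8λ + 20 = 0.
Eigenvalues λ = -4 ± 2i (complex conjugate pair).
For λ=-4+2i: an eigenvector is (1,0) - i(2,-1) = (1 - 2i, 0 + i).
A real fundamental pair from Re and Im of e^((-4+2i)t)v: X_1 = e^(-4t)(cos(2t)·(1,0) + sin(2t)·(2,-1)), X_2 = e^(-4t)(sin(2t)·(1,0) - cos(2t)·(2,-1)).
General solution: c_1X_1 + c_2X_2.

u(t) = 2c_1e^(-4t)sin(2t) + c_1e^(-4t)cos(2t) + c_2e^(-4t)sin(2t) - 2c_2e^(-4t)cos(2t), v(t) = -c_1e^(-4t)sin(2t) + c_2e^(-4t)cos(2t)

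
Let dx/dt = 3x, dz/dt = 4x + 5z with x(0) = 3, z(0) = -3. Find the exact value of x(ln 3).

81

A = [[3,0],[4,5]]; eigenvalues λ = 5, 3.
Eigenvectors: (0,-1) for λ=5, (-1,2) for λ=3.
From the initial condition, c_1 = -3, c_2 = -3.
x(ln 3) = (-3)(3^5)(0) + (-3)(3^3)(-1) = 81.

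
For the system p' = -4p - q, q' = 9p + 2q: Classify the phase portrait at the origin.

stable improper node

A = [[-4,-1],[9,2]]; det(A-λI) = λ^2 + 2λ + 1.
repeated λ = -1 with a single eigenvector.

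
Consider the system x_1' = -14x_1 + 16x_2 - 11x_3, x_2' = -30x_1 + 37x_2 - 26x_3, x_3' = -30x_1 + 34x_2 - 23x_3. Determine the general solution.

x_1(t) = c_1e^(t) + c_2e^(-4t) - 3c_3e^(3t), x_2(t) = 3c_1e^(t) + 2c_2e^(-4t) - 8c_3e^(3t), x_3(t) = 3c_1e^(t) + 2c_2e^(-4t) - 7c_3e^(3t)

Coefficient matrix A = [[-14, 16, -11], [-30, 37, -26], [-30, 34, -23]].
det(A - λI) = 0 gives eigenvalues λ = 1, -4, 3.
For λ=1: eigenvector (1,3,3).
For λ=-4: eigenvector (1,2,2).
For λ=3: eigenvector (-3,-8,-7).
General solution: c_1e^(t)(1,3,3) + c_2e^(-4t)(1,2,2) + c_3e^(3t)(-3,-8,-7).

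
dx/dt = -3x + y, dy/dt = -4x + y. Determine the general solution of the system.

x(t) = K_1e^(-t) + K_2te^(-t) - K_2e^(-t), y(t) = 2K_1e^(-t) + 2K_2te^(-t) - K_2e^(-t)

Coefficient matrix A = [[-3, 1], [-4, 1]].
Characteristic polynomial det(A - λI) = λ^2 + 2λ + 1 = 0.
Single eigenvalue λ = -1 with algebraic multiplicity 2.
Eigenvector v = (1,2); generalized eigenvector w with (A-λI)w=v is (-1,-1).
General solution: e^(-t)[K_1·v + K_2·(t·v + w)].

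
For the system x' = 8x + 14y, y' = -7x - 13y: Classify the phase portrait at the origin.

saddle

A = [[8,14],[-7,-13]]; det(A-λI) = λ^2 + 5λ - 6.
λ = 1, -6: opposite signs.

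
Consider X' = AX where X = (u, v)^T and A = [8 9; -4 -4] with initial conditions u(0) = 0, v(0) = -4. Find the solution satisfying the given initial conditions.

Coefficient matrix A = [[8, 9], [-4, -4]].
Characteristic polynomial det(A - λI) = λ^2 - 4λ + 4 = 0.
Single eigenvalue λ = 2 with algebraic multiplicity 2.
Eigenvector v = (-3,2); generalized eigenvector w with (A-λI)w=v is (-2,1).
General solution: e^(2t)[K_1·v + K_2·(t·v + w)].
Applying u(0)=0, v(0)=-4 gives K_1=-8, K_2=12.

u(t) = -36te^(2t), v(t) = 24te^(2t) - 4e^(2t)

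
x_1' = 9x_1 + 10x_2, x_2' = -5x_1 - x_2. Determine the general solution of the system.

x_1(t) = -K_1e^(4t)sin(5t) - K_1e^(4t)cos(5t) - K_2e^(4t)sin(5t) + K_2e^(4t)cos(5t), x_2(t) = K_1e^(4t)sin(5t) - K_2e^(4t)cos(5t)

Coefficient matrix A = [[9, 10], [-5, -1]].
Characteristic polynomial det(A - λI) = λ^2 - 8λ + 41 = 0.
Eigenvalues λ = 4 ± 5i (complex conjugate pair).
For λ=4+5i: an eigenvector is (-1,0) - i(-1,1) = (-1 + i, 0 - i).
A real fundamental pair from Re and Im of e^((4+5i)t)v: X_1 = e^(4t)(cos(5t)·(-1,0) + sin(5t)·(-1,1)), X_2 = e^(4t)(sin(5t)·(-1,0) - cos(5t)·(-1,1)).
General solution: K_1X_1 + K_2X_2.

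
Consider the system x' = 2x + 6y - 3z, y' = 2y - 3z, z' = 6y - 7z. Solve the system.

x(t) = K_1e^(2t) + K_2e^(-t), y(t) = -K_2e^(-t) + K_3e^(-4t), z(t) = -K_2e^(-t) + 2K_3e^(-4t)

Coefficient matrix A = [[2, 6, -3], [0, 2, -3], [0, 6, -7]].
det(A - λI) = 0 gives eigenvalues λ = 2, -1, -4.
For λ=2: eigenvector (1,0,0).
For λ=-1: eigenvector (1,-1,-1).
For λ=-4: eigenvector (0,1,2).
General solution: K_1e^(2t)(1,0,0) + K_2e^(-t)(1,-1,-1) + K_3e^(-4t)(0,1,2).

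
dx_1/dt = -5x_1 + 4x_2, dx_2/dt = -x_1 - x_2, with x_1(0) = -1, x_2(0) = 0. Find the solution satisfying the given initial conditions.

Coefficient matrix A = [[-5, 4], [-1, -1]].
Characteristic polynomial det(A - λI) = λ^2 + 6λ + 9 = 0.
Single eigenvalue λ = -3 with algebraic multiplicity 2.
Eigenvector v = (-2,-1); generalized eigenvector w with (A-λI)w=v is (-3,-2).
General solution: e^(-3t)[K_1·v + K_2·(t·v + w)].
Applying x_1(0)=-1, x_2(0)=0 gives K_1=2, K_2=-1.

x_1(t) = 2te^(-3t) - e^(-3t), x_2(t) = te^(-3t)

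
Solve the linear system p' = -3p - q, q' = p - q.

Coefficient matrix A = [[-3, -1], [1, -1]].
Characteristic polynomial det(A - λI) = λ^2 + 4λ + 4 = 0.
Single eigenvalue λ = -2 with algebraic multiplicity 2.
Eigenvector v = (1,-1); generalized eigenvector w with (A-λI)w=v is (-3,2).
General solution: e^(-2t)[C_1·v + C_2·(t·v + w)].

p(t) = C_1e^(-2t) + C_2te^(-2t) - 3C_2e^(-2t), q(t) = -C_1e^(-2t) - C_2te^(-2t) + 2C_2e^(-2t)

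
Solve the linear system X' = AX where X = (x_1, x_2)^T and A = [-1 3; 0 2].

Coefficient matrix A = [[-1, 3], [0, 2]].
Characteristic polynomial det(A - λI) = λ^2 - λ - 2 = 0.
Eigenvalues λ = -1, 2.
For λ=-1: (A-λI) row 1 is [0, 3], so an eigenvector is (-1, 0).
For λ=2: (A-λI) row 1 is [-3, 3], so an eigenvector is (1, 1).
General solution: C_1e^(-t)(-1,0) + C_2e^(2t)(1,1).

x_1(t) = -C_1e^(-t) + C_2e^(2t), x_2(t) = C_2e^(2t)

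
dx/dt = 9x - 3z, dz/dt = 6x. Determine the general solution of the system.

Coefficient matrix A = [[9, -3], [6, 0]].
Characteristic polynomial det(A - λI) = λ^2 - 9λ + 18 = 0.
Eigenvalues λ = 3, 6.
For λ=3: (A-λI) row 1 is [6, -3], so an eigenvector is (-1, -2).
For λ=6: (A-λI) row 1 is [3, -3], so an eigenvector is (-1, -1).
General solution: c_1e^(3t)(-1,-2) + c_2e^(6t)(-1,-1).

x(t) = -c_1e^(3t) - c_2e^(6t), z(t) = -2c_1e^(3t) - c_2e^(6t)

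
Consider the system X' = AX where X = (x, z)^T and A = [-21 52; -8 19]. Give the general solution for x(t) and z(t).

Coefficient matrix A = [[-21, 52], [-8, 19]].
Characteristic polynomial det(A - λI) = λ^2 + 2λ + 17 = 0.
Eigenvalues λ = -1 ± 4i (complex conjugate pair).
For λ=-1+4i: an eigenvector is (-3,-1) - i(2,1) = (-3 - 2i, -1 - i).
A real fundamental pair from Re and Im of e^((-1+4i)t)v: X_1 = e^(-t)(cos(4t)·(-3,-1) + sin(4t)·(2,1)), X_2 = e^(-t)(sin(4t)·(-3,-1) - cos(4t)·(2,1)).
General solution: C_1X_1 + C_2X_2.

x(t) = 2C_1e^(-t)sin(4t) - 3C_1e^(-t)cos(4t) - 3C_2e^(-t)sin(4t) - 2C_2e^(-t)cos(4t), z(t) = C_1e^(-t)sin(4t) - C_1e^(-t)cos(4t) - C_2e^(-t)sin(4t) - C_2e^(-t)cos(4t)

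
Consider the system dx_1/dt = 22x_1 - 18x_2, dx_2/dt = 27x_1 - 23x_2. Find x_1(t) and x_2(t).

Coefficient matrix A = [[22, -18], [27, -23]].
Characteristic polynomial det(A - λI) = λ^2 + λ - 20 = 0.
Eigenvalues λ = -5, 4.
For λ=-5: (A-λI) row 1 is [27, -18], so an eigenvector is (2, 3).
For λ=4: (A-λI) row 1 is [18, -18], so an eigenvector is (-1, -1).
General solution: K_1e^(-5t)(2,3) + K_2e^(4t)(-1,-1).

x_1(t) = 2K_1e^(-5t) - K_2e^(4t), x_2(t) = 3K_1e^(-5t) - K_2e^(4t)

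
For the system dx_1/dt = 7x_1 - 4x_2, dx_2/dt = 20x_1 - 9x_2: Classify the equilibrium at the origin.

stable spiral

A = [[7,-4],[20,-9]]; det(A-λI) = λ^2 + 2λ + 17.
λ = -1 ± 4i: negative real part.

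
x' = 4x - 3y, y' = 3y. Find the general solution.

x(t) = 3K_1e^(3t) + K_2e^(4t), y(t) = K_1e^(3t)

Coefficient matrix A = [[4, -3], [0, 3]].
Characteristic polynomial det(A - λI) = λ^2 - 7λ + 12 = 0.
Eigenvalues λ = 3, 4.
For λ=3: (A-λI) row 1 is [1, -3], so an eigenvector is (3, 1).
For λ=4: (A-λI) row 1 is [0, -3], so an eigenvector is (1, 0).
General solution: K_1e^(3t)(3,1) + K_2e^(4t)(1,0).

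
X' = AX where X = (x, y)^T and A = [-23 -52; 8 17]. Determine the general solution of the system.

x(t) = -2K_1e^(-3t)sin(4t) + 3K_1e^(-3t)cos(4t) + 3K_2e^(-3t)sin(4t) + 2K_2e^(-3t)cos(4t), y(t) = K_1e^(-3t)sin(4t) - K_1e^(-3t)cos(4t) - K_2e^(-3t)sin(4t) - K_2e^(-3t)cos(4t)

Coefficient matrix A = [[-23, -52], [8, 17]].
Characteristic polynomial det(A - λI) = λ^2 + 6λ + 25 = 0.
Eigenvalues λ = -3 ± 4i (complex conjugate pair).
For λ=-3+4i: an eigenvector is (3,-1) - i(-2,1) = (3 + 2i, -1 - i).
A real fundamental pair from Re and Im of e^((-3+4i)t)v: X_1 = e^(-3t)(cos(4t)·(3,-1) + sin(4t)·(-2,1)), X_2 = e^(-3t)(sin(4t)·(3,-1) - cos(4t)·(-2,1)).
General solution: K_1X_1 + K_2X_2.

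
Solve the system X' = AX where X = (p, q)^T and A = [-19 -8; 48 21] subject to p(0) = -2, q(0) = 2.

Coefficient matrix A = [[-19, -8], [48, 21]].
Characteristic polynomial det(A - λI) = λ^2 - 2λ - 15 = 0.
Eigenvalues λ = 5, -3.
For λ=5: (A-λI) row 1 is [-24, -8], so an eigenvector is (1, -3).
For λ=-3: (A-λI) row 1 is [-16, -8], so an eigenvector is (1, -2).
General solution: C_1e^(5t)(1,-3) + C_2e^(-3t)(1,-2).
Applying p(0)=-2, q(0)=2 gives C_1=2, C_2=-4.

p(t) = 2e^(5t) - 4e^(-3t), q(t) = -6e^(5t) + 8e^(-3t)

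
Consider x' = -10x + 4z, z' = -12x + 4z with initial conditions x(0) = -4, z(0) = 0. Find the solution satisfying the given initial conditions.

x(t) = 12e^(-2t) - 16e^(-4t), z(t) = 24e^(-2t) - 24e^(-4t)

Coefficient matrix A = [[-10, 4], [-12, 4]].
Characteristic polynomial det(A - λI) = λ^2 + 6λ + 8 = 0.
Eigenvalues λ = -4, -2.
For λ=-4: (A-λI) row 1 is [-6, 4], so an eigenvector is (-2, -3).
For λ=-2: (A-λI) row 1 is [-8, 4], so an eigenvector is (-1, -2).
General solution: c_1e^(-4t)(-2,-3) + c_2e^(-2t)(-1,-2).
Applying x(0)=-4, z(0)=0 gives c_1=8, c_2=-12.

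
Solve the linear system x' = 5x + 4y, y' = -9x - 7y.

Coefficient matrix A = [[5, 4], [-9, -7]].
Characteristic polynomial det(A - λI) = λ^2 + 2λ + 1 = 0.
Single eigenvalue λ = -1 with algebraic multiplicity 2.
Eigenvector v = (2,-3); generalized eigenvector w with (A-λI)w=v is (-1,2).
General solution: e^(-t)[c_1·v + c_2·(t·v + w)].

x(t) = 2c_1e^(-t) + 2c_2te^(-t) - c_2e^(-t), y(t) = -3c_1e^(-t) - 3c_2te^(-t) + 2c_2e^(-t)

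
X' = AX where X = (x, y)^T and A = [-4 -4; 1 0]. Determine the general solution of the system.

Coefficient matrix A = [[-4, -4], [1, 0]].
Characteristic polynomial det(A - λI) = λ^2 + 4λ + 4 = 0.
Single eigenvalue λ = -2 with algebraic multiplicity 2.
Eigenvector v = (-2,1); generalized eigenvector w with (A-λI)w=v is (-1,1).
General solution: e^(-2t)[K_1·v + K_2·(t·v + w)].

x(t) = -2K_1e^(-2t) - 2K_2te^(-2t) - K_2e^(-2t), y(t) = K_1e^(-2t) + K_2te^(-2t) + K_2e^(-2t)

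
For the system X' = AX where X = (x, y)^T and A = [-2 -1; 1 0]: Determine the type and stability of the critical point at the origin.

stable improper node

A = [[-2,-1],[1,0]]; det(A-λI) = λ^2 + 2λ + 1.
repeated λ = -1 with a single eigenvector.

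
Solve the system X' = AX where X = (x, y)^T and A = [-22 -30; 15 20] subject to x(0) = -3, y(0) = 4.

x(t) = -19e^(-t)sin(3t) - 3e^(-t)cos(3t), y(t) = 13e^(-t)sin(3t) + 4e^(-t)cos(3t)

Coefficient matrix A = [[-22, -30], [15, 20]].
Characteristic polynomial det(A - λI) = λ^2 + 2λ + 10 = 0.
Eigenvalues λ = -1 ± 3i (complex conjugate pair).
For λ=-1+3i: an eigenvector is (1,-1) - i(3,-2) = (1 - 3i, -1 + 2i).
A real fundamental pair from Re and Im of e^((-1+3i)t)v: X_1 = e^(-t)(cos(3t)·(1,-1) + sin(3t)·(3,-2)), X_2 = e^(-t)(sin(3t)·(1,-1) - cos(3t)·(3,-2)).
General solution: C_1X_1 + C_2X_2.
Applying x(0)=-3, y(0)=4 gives C_1=-6, C_2=-1.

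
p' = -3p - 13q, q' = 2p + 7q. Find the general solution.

p(t) = -3C_1e^(2t)sin(t) - 2C_1e^(2t)cos(t) - 2C_2e^(2t)sin(t) + 3C_2e^(2t)cos(t), q(t) = C_1e^(2t)sin(t) + C_1e^(2t)cos(t) + C_2e^(2t)sin(t) - C_2e^(2t)cos(t)

Coefficient matrix A = [[-3, -13], [2, 7]].
Characteristic polynomial det(A - λI) = λ^2 - 4λ + 5 = 0.
Eigenvalues λ = 2 ± i (complex conjugate pair).
For λ=2+i: an eigenvector is (-2,1) - i(-3,1) = (-2 + 3i, 1 - i).
A real fundamental pair from Re and Im of e^((2+i)t)v: X_1 = e^(2t)(cos(t)·(-2,1) + sin(t)·(-3,1)), X_2 = e^(2t)(sin(t)·(-2,1) - cos(t)·(-3,1)).
General solution: C_1X_1 + C_2X_2.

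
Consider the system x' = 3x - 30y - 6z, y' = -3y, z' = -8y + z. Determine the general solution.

x(t) = 7c_1e^(-3t) + c_2e^(3t) + 3c_3e^(t), y(t) = c_1e^(-3t), z(t) = 2c_1e^(-3t) + c_3e^(t)

Coefficient matrix A = [[3, -30, -6], [0, -3, 0], [0, -8, 1]].
det(A - λI) = 0 gives eigenvalues λ = -3, 3, 1.
For λ=-3: eigenvector (7,1,2).
For λ=3: eigenvector (1,0,0).
For λ=1: eigenvector (3,0,1).
General solution: c_1e^(-3t)(7,1,2) + c_2e^(3t)(1,0,0) + c_3e^(t)(3,0,1).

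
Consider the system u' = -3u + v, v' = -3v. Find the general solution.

Coefficient matrix A = [[-3, 1], [0, -3]].
Characteristic polynomial det(A - λI) = λ^2 + 6λ + 9 = 0.
Single eigenvalue λ = -3 with algebraic multiplicity 2.
Eigenvector v = (1,0); generalized eigenvector w with (A-λI)w=v is (-1,1).
General solution: e^(-3t)[c_1·v + c_2·(t·v + w)].

u(t) = c_1e^(-3t) + c_2te^(-3t) - c_2e^(-3t), v(t) = c_2e^(-3t)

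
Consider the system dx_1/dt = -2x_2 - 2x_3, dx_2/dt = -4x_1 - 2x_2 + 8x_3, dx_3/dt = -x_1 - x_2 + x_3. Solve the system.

Coefficient matrix A = [[0, -2, -2], [-4, -2, 8], [-1, -1, 1]].
det(A - λI) = 0 gives eigenvalues λ = 2, -1, -2.
For λ=2: eigenvector (1,-1,0).
For λ=-1: eigenvector (2,0,1).
For λ=-2: eigenvector (2,1,1).
General solution: C_1e^(2t)(1,-1,0) + C_2e^(-t)(2,0,1) + C_3e^(-2t)(2,1,1).

x_1(t) = C_1e^(2t) + 2C_2e^(-t) + 2C_3e^(-2t), x_2(t) = -C_1e^(2t) + C_3e^(-2t), x_3(t) = C_2e^(-t) + C_3e^(-2t)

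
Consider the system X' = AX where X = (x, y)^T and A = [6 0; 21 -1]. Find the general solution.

x(t) = C_2e^(6t), y(t) = -C_1e^(-t) + 3C_2e^(6t)

Coefficient matrix A = [[6, 0], [21, -1]].
Characteristic polynomial det(A - λI) = λ^2 - 5λ - 6 = 0.
Eigenvalues λ = -1, 6.
For λ=-1: (A-λI) row 1 is [7, 0], so an eigenvector is (0, -1).
For λ=6: (A-λI) row 2 is [21, -7], so an eigenvector is (1, 3).
General solution: C_1e^(-t)(0,-1) + C_2e^(6t)(1,3).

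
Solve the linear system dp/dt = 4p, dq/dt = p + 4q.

p(t) = -C_2e^(4t), q(t) = -C_1e^(4t) - C_2te^(4t) + 2C_2e^(4t)

Coefficient matrix A = [[4, 0], [1, 4]].
Characteristic polynomial det(A - λI) = λ^2 - 8λ + 16 = 0.
Single eigenvalue λ = 4 with algebraic multiplicity 2.
Eigenvector v = (0,-1); generalized eigenvector w with (A-λI)w=v is (-1,2).
General solution: e^(4t)[C_1·v + C_2·(t·v + w)].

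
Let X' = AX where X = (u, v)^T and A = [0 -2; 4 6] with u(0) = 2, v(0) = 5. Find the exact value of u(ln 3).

A = [[0,-2],[4,6]]; eigenvalues λ = 4, 2.
Eigenvectors: (-1,2) for λ=4, (1,-1) for λ=2.
From the initial condition, c_1 = 7, c_2 = 9.
u(ln 3) = (7)(3^4)(-1) + (9)(3^2)(1) = -486.

-486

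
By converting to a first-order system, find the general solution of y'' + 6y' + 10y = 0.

Let x_1 = y, x_2 = y'. Then x_1' = x_2 and x_2' = -10x_1 - 6x_2.
A = [[0,1],[-10,-6]]; det(A-λI) = λ^2 + 6λ + 10.
Eigenvalues λ = -3 ± i.

y(t) = K_1e^(-3t)cos(t) + K_2e^(-3t)sin(t)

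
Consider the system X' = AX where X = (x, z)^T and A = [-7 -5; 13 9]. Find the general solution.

Coefficient matrix A = [[-7, -5], [13, 9]].
Characteristic polynomial det(A - λI) = λ^2 - 2λ + 2 = 0.
Eigenvalues λ = 1 ± i (complex conjugate pair).
For λ=1+i: an eigenvector is (2,-3) - i(-1,2) = (2 + i, -3 - 2i).
A real fundamental pair from Re and Im of e^((1+i)t)v: X_1 = e^(t)(cos(t)·(2,-3) + sin(t)·(-1,2)), X_2 = e^(t)(sin(t)·(2,-3) - cos(t)·(-1,2)).
General solution: c_1X_1 + c_2X_2.

x(t) = -c_1e^(t)sin(t) + 2c_1e^(t)cos(t) + 2c_2e^(t)sin(t) + c_2e^(t)cos(t), z(t) = 2c_1e^(t)sin(t) - 3c_1e^(t)cos(t) - 3c_2e^(t)sin(t) - 2c_2e^(t)cos(t)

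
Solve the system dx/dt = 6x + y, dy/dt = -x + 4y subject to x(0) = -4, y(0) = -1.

Coefficient matrix A = [[6, 1], [-1, 4]].
Characteristic polynomial det(A - λI) = λ^2 - 10λ + 25 = 0.
Single eigenvalue λ = 5 with algebraic multiplicity 2.
Eigenvector v = (1,-1); generalized eigenvector w with (A-λI)w=v is (-1,2).
General solution: e^(5t)[C_1·v + C_2·(t·v + w)].
Applying x(0)=-4, y(0)=-1 gives C_1=-9, C_2=-5.

x(t) = -5te^(5t) - 4e^(5t), y(t) = 5te^(5t) - e^(5t)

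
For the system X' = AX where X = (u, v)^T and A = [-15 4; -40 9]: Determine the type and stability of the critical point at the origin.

stable spiral

A = [[-15,4],[-40,9]]; det(A-λI) = λ^2 + 6λ + 25.
λ = -3 ± 4i: negative real part.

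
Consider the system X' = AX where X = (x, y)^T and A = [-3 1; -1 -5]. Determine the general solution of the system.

x(t) = K_1e^(-4t) + K_2te^(-4t) - K_2e^(-4t), y(t) = -K_1e^(-4t) - K_2te^(-4t) + 2K_2e^(-4t)

Coefficient matrix A = [[-3, 1], [-1, -5]].
Characteristic polynomial det(A - λI) = λ^2 + 8λ + 16 = 0.
Single eigenvalue λ = -4 with algebraic multiplicity 2.
Eigenvector v = (1,-1); generalized eigenvector w with (A-λI)w=v is (-1,2).
General solution: e^(-4t)[K_1·v + K_2·(t·v + w)].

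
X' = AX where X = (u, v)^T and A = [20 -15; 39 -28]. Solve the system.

u(t) = -2K_1e^(-4t)sin(3t) + K_1e^(-4t)cos(3t) + K_2e^(-4t)sin(3t) + 2K_2e^(-4t)cos(3t), v(t) = -3K_1e^(-4t)sin(3t) + 2K_1e^(-4t)cos(3t) + 2K_2e^(-4t)sin(3t) + 3K_2e^(-4t)cos(3t)

Coefficient matrix A = [[20, -15], [39, -28]].
Characteristic polynomial det(A - λI) = λ^2 + 8λ + 25 = 0.
Eigenvalues λ = -4 ± 3i (complex conjugate pair).
For λ=-4+3i: an eigenvector is (1,2) - i(-2,-3) = (1 + 2i, 2 + 3i).
A real fundamental pair from Re and Im of e^((-4+3i)t)v: X_1 = e^(-4t)(cos(3t)·(1,2) + sin(3t)·(-2,-3)), X_2 = e^(-4t)(sin(3t)·(1,2) - cos(3t)·(-2,-3)).
General solution: K_1X_1 + K_2X_2.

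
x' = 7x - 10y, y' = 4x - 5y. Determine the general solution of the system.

Coefficient matrix A = [[7, -10], [4, -5]].
Characteristic polynomial det(A - λI) = λ^2 - 2λ + 5 = 0.
Eigenvalues λ = 1 ± 2i (complex conjugate pair).
For λ=1+2i: an eigenvector is (1,1) - i(-2,-1) = (1 + 2i, 1 + i).
A real fundamental pair from Re and Im of e^((1+2i)t)v: X_1 = e^(t)(cos(2t)·(1,1) + sin(2t)·(-2,-1)), X_2 = e^(t)(sin(2t)·(1,1) - cos(2t)·(-2,-1)).
General solution: C_1X_1 + C_2X_2.

x(t) = -2C_1e^(t)sin(2t) + C_1e^(t)cos(2t) + C_2e^(t)sin(2t) + 2C_2e^(t)cos(2t), y(t) = -C_1e^(t)sin(2t) + C_1e^(t)cos(2t) + C_2e^(t)sin(2t) + C_2e^(t)cos(2t)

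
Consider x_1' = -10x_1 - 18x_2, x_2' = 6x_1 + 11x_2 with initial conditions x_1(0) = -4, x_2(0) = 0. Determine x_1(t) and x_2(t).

Coefficient matrix A = [[-10, -18], [6, 11]].
Characteristic polynomial det(A - λI) = λ^2 - λ - 2 = 0.
Eigenvalues λ = -1, 2.
For λ=-1: (A-λI) row 1 is [-9, -18], so an eigenvector is (-2, 1).
For λ=2: (A-λI) row 1 is [-12, -18], so an eigenvector is (-3, 2).
General solution: c_1e^(-t)(-2,1) + c_2e^(2t)(-3,2).
Applying x_1(0)=-4, x_2(0)=0 gives c_1=8, c_2=-4.

x_1(t) = 12e^(2t) - 16e^(-t), x_2(t) = -8e^(2t) + 8e^(-t)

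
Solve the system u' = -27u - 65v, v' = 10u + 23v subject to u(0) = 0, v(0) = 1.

u(t) = -13e^(-2t)sin(5t), v(t) = 5e^(-2t)sin(5t) + e^(-2t)cos(5t)

Coefficient matrix A = [[-27, -65], [10, 23]].
Characteristic polynomial det(A - λI) = λ^2 + 4λ + 29 = 0.
Eigenvalues λ = -2 ± 5i (complex conjugate pair).
For λ=-2+5i: an eigenvector is (3,-1) - i(-2,1) = (3 + 2i, -1 - i).
A real fundamental pair from Re and Im of e^((-2+5i)t)v: X_1 = e^(-2t)(cos(5t)·(3,-1) + sin(5t)·(-2,1)), X_2 = e^(-2t)(sin(5t)·(3,-1) - cos(5t)·(-2,1)).
General solution: C_1X_1 + C_2X_2.
Applying u(0)=0, v(0)=1 gives C_1=2, C_2=-3.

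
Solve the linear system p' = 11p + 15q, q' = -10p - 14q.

p(t) = C_1e^(-4t) - 3C_2e^(t), q(t) = -C_1e^(-4t) + 2C_2e^(t)

Coefficient matrix A = [[11, 15], [-10, -14]].
Characteristic polynomial det(A - λI) = λ^2 + 3λ - 4 = 0.
Eigenvalues λ = -4, 1.
For λ=-4: (A-λI) row 1 is [15, 15], so an eigenvector is (1, -1).
For λ=1: (A-λI) row 1 is [10, 15], so an eigenvector is (-3, 2).
General solution: C_1e^(-4t)(1,-1) + C_2e^(t)(-3,2).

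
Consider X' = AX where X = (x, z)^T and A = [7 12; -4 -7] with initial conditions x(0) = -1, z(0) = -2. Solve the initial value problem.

Coefficient matrix A = [[7, 12], [-4, -7]].
Characteristic polynomial det(A - λI) = λ^2 - 1 = 0.
Eigenvalues λ = -1, 1.
For λ=-1: (A-λI) row 1 is [8, 12], so an eigenvector is (3, -2).
For λ=1: (A-λI) row 1 is [6, 12], so an eigenvector is (2, -1).
General solution: c_1e^(-t)(3,-2) + c_2e^(t)(2,-1).
Applying x(0)=-1, z(0)=-2 gives c_1=5, c_2=-8.

x(t) = -16e^(t) + 15e^(-t), z(t) = 8e^(t) - 10e^(-t)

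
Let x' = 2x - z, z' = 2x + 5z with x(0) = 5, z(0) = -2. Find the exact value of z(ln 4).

A = [[2,-1],[2,5]]; eigenvalues λ = 4, 3.
Eigenvectors: (-1,2) for λ=4, (-1,1) for λ=3.
From the initial condition, c_1 = 3, c_2 = -8.
z(ln 4) = (3)(4^4)(2) + (-8)(4^3)(1) = 1024.

1024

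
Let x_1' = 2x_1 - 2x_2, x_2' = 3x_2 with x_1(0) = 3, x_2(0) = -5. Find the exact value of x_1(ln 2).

52

A = [[2,-2],[0,3]]; eigenvalues λ = 3, 2.
Eigenvectors: (2,-1) for λ=3, (1,0) for λ=2.
From the initial condition, c_1 = 5, c_2 = -7.
x_1(ln 2) = (5)(2^3)(2) + (-7)(2^2)(1) = 52.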